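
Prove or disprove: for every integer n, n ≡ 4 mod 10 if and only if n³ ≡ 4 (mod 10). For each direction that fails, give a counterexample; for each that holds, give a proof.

(←) Suppose n³ ≡ 4 (mod 10). The only residue r in {0, …, 9} with r³ ≡ 4 (mod 10) is r = 4, so n ≡ 4 (mod 10).

(→) Suppose n ≡ 4 mod 10. Write n = 10j + 4. Then (10j + 4)³ = 1000j³ + 1200j² + 480j + 64 = 10(100j³ + 120j² + 48j + 6) + 4, so n³ ≡ 4 (mod 10).

The biconditional holds.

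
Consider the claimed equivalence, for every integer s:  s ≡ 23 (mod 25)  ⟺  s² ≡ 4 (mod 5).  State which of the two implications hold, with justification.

[⇒] Suppose s ≡ 23 (mod 25). Then s² ≡ 23² = 529 (mod 25), and since 5 ∣ 25, also s² ≡ 4 (mod 5).

[⇐] This fails: take s = 2. Then 2² = 4 ≡ 4 (mod 5), yet 2 ≡ 2 (mod 25), not 23.

(⇒) holds; (⇐) fails.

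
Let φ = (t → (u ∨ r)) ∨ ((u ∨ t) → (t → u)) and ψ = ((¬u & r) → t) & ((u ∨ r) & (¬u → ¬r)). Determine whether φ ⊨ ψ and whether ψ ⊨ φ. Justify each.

(⇒) fails; (⇐) holds.

Forward direction. This fails. Under r = F, u = F, t = F, the left side is true but the right side is false.

Converse. Assume the antecedent. If r is true, the consequent reduces to true regardless of the other variables. If r is false, the antecedent forces (r = F, u = T, t = F) or (r = F, u = T, t = T), and the consequent holds there. Either way the consequent holds.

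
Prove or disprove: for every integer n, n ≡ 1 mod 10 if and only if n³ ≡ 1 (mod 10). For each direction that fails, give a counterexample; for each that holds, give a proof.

[⇒] Suppose n ≡ 1 mod 10. Write n = 10j + 1. Then (10j + 1)³ = 1000j³ + 300j² + 30j + 1 = 10(100j³ + 30j² + 3j) + 1, so n³ ≡ 1 (mod 10).

[⇐] For the converse, argue contrapositively. If n ≢ 1 (mod 10), then n is congruent to one of 0, 2, 3, 4, 5, 6, 7, 8, 9 modulo 10, and these give n³ ≡ 0, 8, 7, 4, 5, 6, 3, 2, 9 respectively — never 1.

Both directions hold; the statement is true.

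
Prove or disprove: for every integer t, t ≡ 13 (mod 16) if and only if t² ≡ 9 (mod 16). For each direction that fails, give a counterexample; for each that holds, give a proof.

Not equivalent: only (⇒) holds.

Forward direction. Suppose t ≡ 13 (mod 16). Write t = 16j + 13. Then (16j + 13)² = 256j² + 416j + 169 = 16(16j² + 26j + 10) + 9, so t² ≡ 9 (mod 16).

Converse. This fails: take t = 3. Then 3² = 9 ≡ 9 (mod 16), yet 3 ≡ 3 (mod 16), not 13.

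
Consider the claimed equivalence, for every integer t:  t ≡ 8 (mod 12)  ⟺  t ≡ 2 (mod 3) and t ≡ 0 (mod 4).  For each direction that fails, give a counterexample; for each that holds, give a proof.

(⇒) Suppose t ≡ 8 (mod 12); write t = 12j + 8. Since 3 ∣ 12, reducing mod 3 gives t ≡ 8 ≡ 2 (mod 3); since 4 ∣ 12, reducing mod 4 gives t ≡ 8 ≡ 0 (mod 4).

(⇐) Conversely, if t ≡ 2 (mod 3) and t ≡ 0 (mod 4), then by the Chinese remainder theorem t ≡ 8 (mod 12). This is exactly t ≡ 8 (mod 12).

Both directions hold; the statement is true.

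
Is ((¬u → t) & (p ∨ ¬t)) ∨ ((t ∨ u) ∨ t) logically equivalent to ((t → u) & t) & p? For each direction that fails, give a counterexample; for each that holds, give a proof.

(←) Assume the antecedent. If u is true, the consequent reduces to true regardless of the other variables. If u is false, the antecedent cannot hold. Either way the consequent holds.

(→) This fails. Under u = T, t = F, p = F, the left side is true but the right side is false.

(⇒) fails; (⇐) holds.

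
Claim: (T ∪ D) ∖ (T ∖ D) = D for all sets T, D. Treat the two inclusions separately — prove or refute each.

Both inclusions hold.

Reverse inclusion. Let x ∈ D. Then either x ∈ D and x ∉ T; or x ∈ T ∩ D. In each case x ∈ (T ∪ D) ∖ (T ∖ D), so D ⊆ (T ∪ D) ∖ (T ∖ D).

Forward inclusion. Let x ∈ (T ∪ D) ∖ (T ∖ D). Then either x ∈ D and x ∉ T; or x ∈ T ∩ D. In each case x ∈ D, so (T ∪ D) ∖ (T ∖ D) ⊆ D.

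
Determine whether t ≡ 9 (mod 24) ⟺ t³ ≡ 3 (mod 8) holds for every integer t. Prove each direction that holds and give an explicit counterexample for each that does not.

(⇒) This fails: take t = 9. Then 9 ≡ 9 (mod 24), but 9³ = 729 ≡ 1 (mod 8), not 3.

(⇐) This fails: take t = 3. Then 3³ = 27 ≡ 3 (mod 8), yet 3 ≡ 3 (mod 24), not 9.

Neither implication holds.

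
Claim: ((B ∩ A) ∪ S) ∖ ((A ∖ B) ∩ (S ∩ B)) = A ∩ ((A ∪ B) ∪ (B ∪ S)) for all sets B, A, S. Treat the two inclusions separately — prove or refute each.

(⟹) This inclusion fails. Take B = ∅, A = ∅, S = {1}; then 1 ∈ ((B ∩ A) ∪ S) ∖ ((A ∖ B) ∩ (S ∩ B)) but 1 ∉ A ∩ ((A ∪ B) ∪ (B ∪ S)).

(⟸) This inclusion fails. Take B = ∅, A = {1}, S = ∅; then 1 ∈ A ∩ ((A ∪ B) ∪ (B ∪ S)) but 1 ∉ ((B ∩ A) ∪ S) ∖ ((A ∖ B) ∩ (S ∩ B)).

Neither inclusion holds.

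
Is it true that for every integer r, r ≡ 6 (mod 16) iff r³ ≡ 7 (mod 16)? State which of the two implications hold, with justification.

Neither implication holds.

(→) This fails: take r = 6. Then 6 ≡ 6 (mod 16), but 6³ = 216 ≡ 8 (mod 16), not 7.

(←) This fails: take r = 7. Then 7³ = 343 ≡ 7 (mod 16), yet 7 ≡ 7 (mod 16), not 6.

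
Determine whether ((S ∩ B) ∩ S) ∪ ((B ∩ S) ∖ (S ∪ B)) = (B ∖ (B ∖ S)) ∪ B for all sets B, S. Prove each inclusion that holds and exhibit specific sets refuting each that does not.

(⊆) Let x ∈ ((S ∩ B) ∩ S) ∪ ((B ∩ S) ∖ (S ∪ B)). Then x ∈ B ∩ S, from which x ∈ (B ∖ (B ∖ S)) ∪ B.

(⊇) This inclusion fails. Take B = {1}, S = ∅; then 1 ∈ (B ∖ (B ∖ S)) ∪ B but 1 ∉ ((S ∩ B) ∩ S) ∪ ((B ∩ S) ∖ (S ∪ B)).

(⊆) holds; (⊇) fails.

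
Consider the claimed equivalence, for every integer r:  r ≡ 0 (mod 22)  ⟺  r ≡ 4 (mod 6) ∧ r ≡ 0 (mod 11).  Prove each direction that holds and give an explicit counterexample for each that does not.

The forward direction fails; the converse holds.

[⇒] This fails: r = 0 gives 0 ≡ 0 (mod 22) but 0 ≡ 0 (mod 6), so the conjunction on the right does not hold.

[⇐] Conversely, if r ≡ 4 (mod 6) and r ≡ 0 (mod 11), then by the Chinese remainder theorem r ≡ 22 (mod 66). Since 22 ≡ 0 (mod 22) and 22 ∣ 66, we get r ≡ 0 (mod 22).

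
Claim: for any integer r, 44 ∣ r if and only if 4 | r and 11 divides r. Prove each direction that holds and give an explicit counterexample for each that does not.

Both implications hold.

(←) Suppose 4 ∣ r and 11 ∣ r. Any common multiple of 4 and 11 is a multiple of their lcm; here gcd(4, 11) = 1, so lcm(4, 11) = 4·11 = 44, so 44 ∣ r.

(→) If 44 ∣ r, write r = 44q. Since 44 = 11·4, r = 4·(11q), so 4 ∣ r; and since 44 = 4·11, r = 11·(4q), so 11 ∣ r.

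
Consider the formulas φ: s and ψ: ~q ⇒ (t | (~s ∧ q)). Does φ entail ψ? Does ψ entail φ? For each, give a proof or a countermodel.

(→) This fails. Under s = T, q = F, t = F, the left side is true but the right side is false.

(←) This fails. Under s = F, q = T, t = F, the left side is false but the right side is true.

Neither implication holds.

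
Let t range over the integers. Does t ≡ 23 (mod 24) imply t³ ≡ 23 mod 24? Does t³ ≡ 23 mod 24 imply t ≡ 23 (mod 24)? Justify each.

Forward direction. Suppose t ≡ 23 (mod 24). Write t = 24j + 23. Then (24j + 23)³ = 13824j³ + 39744j² + 38088j + 12167 = 24(576j³ + 1656j² + 1587j + 506) + 23, so t³ ≡ 23 (mod 24).

Converse. Suppose t³ ≡ 23 (mod 24). The only residue r in {0, …, 23} with r³ ≡ 23 (mod 24) is r = 23, so t ≡ 23 (mod 24).

The biconditional holds.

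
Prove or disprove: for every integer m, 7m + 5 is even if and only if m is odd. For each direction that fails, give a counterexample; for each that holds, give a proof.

Both implications hold.

[⇒] Suppose 7m + 5 is even. Since 7 is odd, 7m and m have the same parity, so 7m + 5 ≡ m + 5 (mod 2). As 5 is odd, 7m + 5 is even exactly when m is odd. Thus m is odd.

[⇐] Conversely, suppose m is odd; write m = 2j + 1. Then 7m + 5 = 7·(2j + 1) + 5 = 2·7j + 12, which is even.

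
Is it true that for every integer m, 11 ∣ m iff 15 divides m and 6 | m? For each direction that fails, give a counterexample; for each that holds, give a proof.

Neither direction holds.

(⟹) This fails: take m = 11. Certainly 11 ∣ 11, but 15 ∤ 11.

(⟸) This fails: take m = 30. Both 15 ∣ 30 and 6 ∣ 30, yet 30 is not a multiple of 11 (since 30 = 2·11 + 8), so 11 ∤ 30.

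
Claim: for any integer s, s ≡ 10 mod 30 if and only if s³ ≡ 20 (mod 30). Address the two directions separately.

(⟹) This fails: take s = 10. Then 10 ≡ 10 (mod 30), but 10³ = 1000 ≡ 10 (mod 30), not 20.

(⟸) This fails: take s = 20. Then 20³ = 8000 ≡ 20 (mod 30), yet 20 ≡ 20 (mod 30), not 10.

Both directions fail.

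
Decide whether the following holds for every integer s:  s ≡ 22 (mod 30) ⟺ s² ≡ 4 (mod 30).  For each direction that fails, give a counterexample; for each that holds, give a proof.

The forward direction holds; the converse fails.

(⇒) Suppose s ≡ 22 (mod 30). Write s = 30j + 22. Then (30j + 22)² = 900j² + 1320j + 484 = 30(30j² + 44j + 16) + 4, so s² ≡ 4 (mod 30).

(⇐) This fails: take s = 2. Then 2² = 4 ≡ 4 (mod 30), yet 2 ≡ 2 (mod 30), not 22.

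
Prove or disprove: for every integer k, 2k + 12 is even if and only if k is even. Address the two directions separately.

(→) This fails: take k = 5. Then 2k + 12 = 22, which is even, yet k = 5 is odd, not even.

(←) Suppose k is even. Since 2 is even, 2k is even for every k, so 2k + 12 has the same parity as 12, which is even. Hence 2k + 12 is even.

Not equivalent: only (⇐) holds.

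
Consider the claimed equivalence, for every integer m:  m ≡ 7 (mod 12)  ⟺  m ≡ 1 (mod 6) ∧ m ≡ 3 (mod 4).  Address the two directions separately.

(←) If m ≡ 1 (mod 6) and m ≡ 3 (mod 4), then by the Chinese remainder theorem m ≡ 7 (mod 12). This is exactly m ≡ 7 (mod 12).

(→) Suppose m ≡ 7 (mod 12); write m = 12j + 7. Since 6 ∣ 12, reducing mod 6 gives m ≡ 7 ≡ 1 (mod 6); since 4 ∣ 12, reducing mod 4 gives m ≡ 7 ≡ 3 (mod 4).

Both implications hold.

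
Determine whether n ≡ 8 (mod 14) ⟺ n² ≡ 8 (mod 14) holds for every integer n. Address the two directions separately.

(⟹) Suppose n ≡ 8 (mod 14). Write n = 14j + 8. Then (14j + 8)² = 196j² + 224j + 64 = 14(14j² + 16j + 4) + 8, so n² ≡ 8 (mod 14).

(⟸) This fails: take n = 6. Then 6² = 36 ≡ 8 (mod 14), yet 6 ≡ 6 (mod 14), not 8.

(⇒) holds; (⇐) fails.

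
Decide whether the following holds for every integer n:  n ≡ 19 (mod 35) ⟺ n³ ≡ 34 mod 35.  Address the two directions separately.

Not equivalent: only (⇒) holds.

[⇒] Suppose n ≡ 19 (mod 35). Write n = 35j + 19. Then (35j + 19)³ = 42875j³ + 69825j² + 37905j + 6859 = 35(1225j³ + 1995j² + 1083j + 195) + 34, so n³ ≡ 34 (mod 35).

[⇐] This fails: take n = 24. Then 24³ = 13824 ≡ 34 (mod 35), yet 24 ≡ 24 (mod 35), not 19.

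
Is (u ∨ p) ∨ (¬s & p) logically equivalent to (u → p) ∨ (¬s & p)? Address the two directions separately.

(→) This fails. Under u = T, p = F, s = F, the left side is true but the right side is false.

(←) This fails. Under u = F, p = F, s = F, the left side is false but the right side is true.

Both directions fail.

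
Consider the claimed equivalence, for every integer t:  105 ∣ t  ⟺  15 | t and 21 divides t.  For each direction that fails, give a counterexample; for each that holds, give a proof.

(⇒) If 105 ∣ t, write t = 105q. Since 105 = 7·15, t = 15·(7q), so 15 ∣ t; and since 105 = 5·21, t = 21·(5q), so 21 ∣ t.

(⇐) Suppose 15 ∣ t and 21 ∣ t. Any common multiple of 15 and 21 is a multiple of their lcm; here lcm(15, 21) = 15·21/gcd(15, 21) = 315/3 = 105, so 105 ∣ t.

The biconditional holds.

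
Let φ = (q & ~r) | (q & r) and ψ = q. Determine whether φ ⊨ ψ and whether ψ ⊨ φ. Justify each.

(⟹) Assume the antecedent. If q is true, q reduces to true regardless of the other variables. If q is false, the antecedent cannot hold. Either way q holds.

(⟸) Assume the antecedent. If q is true, (q & ~r) | (q & r) reduces to true regardless of the other variables. If q is false, the antecedent cannot hold. Either way (q & ~r) | (q & r) holds.

Both directions hold.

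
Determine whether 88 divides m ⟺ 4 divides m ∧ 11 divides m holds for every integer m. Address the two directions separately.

(⟹) If 88 ∣ m, write m = 88q. Since 88 = 22·4, m = 4·(22q), so 4 ∣ m; and since 88 = 8·11, m = 11·(8q), so 11 ∣ m.

(⟸) This fails: take m = 44. Both 4 ∣ 44 and 11 ∣ 44, yet 44 is not a multiple of 88 (since 44 = 0·88 + 44), so 88 ∤ 44.

Not equivalent: only (⇒) holds.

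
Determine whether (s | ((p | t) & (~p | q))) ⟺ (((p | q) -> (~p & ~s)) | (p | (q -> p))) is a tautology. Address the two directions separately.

(→) This fails. Under p = F, q = T, t = F, s = T, the left side is true but the right side is false.

(←) This fails. Under p = F, q = F, t = F, s = F, the left side is false but the right side is true.

(⇒) fails and (⇐) fails.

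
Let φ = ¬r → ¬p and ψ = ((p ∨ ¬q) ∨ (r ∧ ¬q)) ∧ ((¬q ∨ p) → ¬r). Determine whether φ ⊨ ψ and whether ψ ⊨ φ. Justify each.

Both directions fail.

[⇒] This fails. Under q = T, r = F, p = F, the left side is true but the right side is false.

[⇐] This fails. Under q = F, r = F, p = T, the left side is false but the right side is true.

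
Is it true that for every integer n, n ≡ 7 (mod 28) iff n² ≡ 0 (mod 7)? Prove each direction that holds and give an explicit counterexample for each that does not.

Only the forward direction holds.

(⟸) This fails: take n = 0. Then 0² = 0 ≡ 0 (mod 7), yet 0 ≡ 0 (mod 28), not 7.

(⟹) Suppose n ≡ 7 (mod 28). Then n² ≡ 7² = 49 (mod 28), and since 7 ∣ 28, also n² ≡ 0 (mod 7).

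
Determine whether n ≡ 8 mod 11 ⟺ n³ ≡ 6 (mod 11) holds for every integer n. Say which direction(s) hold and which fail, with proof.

Equivalent; both directions hold.

(⟹) Suppose n ≡ 8 mod 11. Write n = 11j + 8. Then (11j + 8)³ = 1331j³ + 2904j² + 2112j + 512 = 11(121j³ + 264j² + 192j + 46) + 6, so n³ ≡ 6 (mod 11).

(⟸) Conversely, suppose n³ ≡ 6 (mod 11). The only residue r in {0, …, 10} with r³ ≡ 6 (mod 11) is r = 8, so n ≡ 8 (mod 11).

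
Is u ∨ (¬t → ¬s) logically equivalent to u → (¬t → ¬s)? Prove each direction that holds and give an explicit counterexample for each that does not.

(⇒) This fails. Under u = T, t = F, s = T, the left side is true but the right side is false.

(⇐) This fails. Under u = F, t = F, s = T, the left side is false but the right side is true.

Both directions fail.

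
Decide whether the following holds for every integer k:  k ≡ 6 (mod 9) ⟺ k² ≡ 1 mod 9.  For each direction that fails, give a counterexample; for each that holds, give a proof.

(⇒) This fails: take k = 6. Then 6 ≡ 6 (mod 9), but 6² = 36 ≡ 0 (mod 9), not 1.

(⇐) This fails: take k = 1. Then 1² = 1 ≡ 1 (mod 9), yet 1 ≡ 1 (mod 9), not 6.

Neither direction holds.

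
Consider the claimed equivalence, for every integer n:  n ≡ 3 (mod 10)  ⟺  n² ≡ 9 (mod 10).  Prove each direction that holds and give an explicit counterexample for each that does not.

Not equivalent: only (⇒) holds.

(⇒) Suppose n ≡ 3 (mod 10). Write n = 10j + 3. Then (10j + 3)² = 100j² + 60j + 9 = 10(10j² + 6j) + 9, so n² ≡ 9 (mod 10).

(⇐) This fails: take n = 7. Then 7² = 49 ≡ 9 (mod 10), yet 7 ≡ 7 (mod 10), not 3.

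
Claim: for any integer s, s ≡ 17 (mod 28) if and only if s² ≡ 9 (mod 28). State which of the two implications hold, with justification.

The forward direction holds; the converse fails.

[⇒] Suppose s ≡ 17 (mod 28). Write s = 28j + 17. Then (28j + 17)² = 784j² + 952j + 289 = 28(28j² + 34j + 10) + 9, so s² ≡ 9 (mod 28).

[⇐] This fails: take s = 3. Then 3² = 9 ≡ 9 (mod 28), yet 3 ≡ 3 (mod 28), not 17.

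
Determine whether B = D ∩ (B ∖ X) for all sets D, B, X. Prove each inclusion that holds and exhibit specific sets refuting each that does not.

The sets are not equal: only the reverse inclusion holds.

Forward inclusion. This inclusion fails. Take D = ∅, B = {1}, X = ∅; then 1 ∈ B but 1 ∉ D ∩ (B ∖ X).

Reverse inclusion. Let x ∈ D ∩ (B ∖ X). Then x ∈ D ∩ B and x ∉ X, from which x ∈ B.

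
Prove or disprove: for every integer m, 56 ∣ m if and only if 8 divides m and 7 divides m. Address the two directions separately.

Both directions hold.

(⇒) If 56 ∣ m, write m = 56q. Since 56 = 7·8, m = 8·(7q), so 8 ∣ m; and since 56 = 8·7, m = 7·(8q), so 7 ∣ m.

(⇐) Suppose 8 ∣ m and 7 ∣ m. Any common multiple of 8 and 7 is a multiple of their lcm; here gcd(8, 7) = 1, so lcm(8, 7) = 8·7 = 56, so 56 ∣ m.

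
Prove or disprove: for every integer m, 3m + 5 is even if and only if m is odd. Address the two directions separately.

Equivalent; both directions hold.

(→) Suppose 3m + 5 is even. Since 3 is odd, 3m and m have the same parity, so 3m + 5 ≡ m + 5 (mod 2). As 5 is odd, 3m + 5 is even exactly when m is odd. Thus m is odd.

(←) Conversely, suppose m is odd; write m = 2j + 1. Then 3m + 5 = 3·(2j + 1) + 5 = 2·3j + 8, which is even.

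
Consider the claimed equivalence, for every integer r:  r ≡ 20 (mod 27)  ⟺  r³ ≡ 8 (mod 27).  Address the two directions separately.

Not equivalent: only (⇒) holds.

(→) Suppose r ≡ 20 (mod 27). Write r = 27j + 20. Then (27j + 20)³ = 19683j³ + 43740j² + 32400j + 8000 = 27(729j³ + 1620j² + 1200j + 296) + 8, so r³ ≡ 8 (mod 27).

(←) This fails: take r = 2. Then 2³ = 8 ≡ 8 (mod 27), yet 2 ≡ 2 (mod 27), not 20.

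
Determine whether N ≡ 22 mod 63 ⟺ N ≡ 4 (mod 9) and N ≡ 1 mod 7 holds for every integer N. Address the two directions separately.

Both implications hold.

Forward direction. Suppose N ≡ 22 (mod 63); write N = 63j + 22. Since 9 ∣ 63, reducing mod 9 gives N ≡ 22 ≡ 4 (mod 9); since 7 ∣ 63, reducing mod 7 gives N ≡ 22 ≡ 1 (mod 7).

Converse. If N ≡ 4 (mod 9) and N ≡ 1 (mod 7), then by the Chinese remainder theorem N ≡ 22 (mod 63). This is exactly N ≡ 22 (mod 63).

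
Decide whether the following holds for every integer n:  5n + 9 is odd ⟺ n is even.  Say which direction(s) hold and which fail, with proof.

(→) Suppose 5n + 9 is odd. Since 5 is odd, 5n and n have the same parity, so 5n + 9 ≡ n + 9 (mod 2). As 9 is odd, 5n + 9 is odd exactly when n is even. Thus n is even.

(←) Conversely, suppose n is even; write n = 2j. Then 5n + 9 = 5·(2j) + 9 = 2·5j + 9, which is odd.

Both directions hold; the statement is true.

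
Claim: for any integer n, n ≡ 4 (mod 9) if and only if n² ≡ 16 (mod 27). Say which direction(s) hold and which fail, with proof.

[⇒] This fails: take n = 13. Then 13 ≡ 4 (mod 9), but 13² = 169 ≡ 7 (mod 27), not 16.

[⇐] This fails: take n = 23. Then 23² = 529 ≡ 16 (mod 27), yet 23 ≡ 5 (mod 9), not 4.

Both directions fail.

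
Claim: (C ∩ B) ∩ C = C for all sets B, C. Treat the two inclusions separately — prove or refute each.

Only the forward inclusion holds.

(⊆) Let x ∈ (C ∩ B) ∩ C. Then x ∈ B ∩ C, from which x ∈ C.

(⊇) This inclusion fails. Take B = ∅, C = {1}; then 1 ∈ C but 1 ∉ (C ∩ B) ∩ C.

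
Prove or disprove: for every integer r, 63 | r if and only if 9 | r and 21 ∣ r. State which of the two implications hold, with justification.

Both directions hold; the statement is true.

[⇒] If 63 ∣ r, write r = 63q. Since 63 = 7·9, r = 9·(7q), so 9 ∣ r; and since 63 = 3·21, r = 21·(3q), so 21 ∣ r.

[⇐] Suppose 9 ∣ r and 21 ∣ r. Any common multiple of 9 and 21 is a multiple of their lcm; here lcm(9, 21) = 9·21/gcd(9, 21) = 189/3 = 63, so 63 ∣ r.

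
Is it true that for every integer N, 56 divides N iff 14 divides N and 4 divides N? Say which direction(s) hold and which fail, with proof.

Not equivalent: only (⇒) holds.

(⇐) This fails: take N = 28. Both 14 ∣ 28 and 4 ∣ 28, yet 28 is not a multiple of 56 (since 28 = 0·56 + 28), so 56 ∤ 28.

(⇒) If 56 ∣ N, write N = 56q. Since 56 = 4·14, N = 14·(4q), so 14 ∣ N; and since 56 = 14·4, N = 4·(14q), so 4 ∣ N.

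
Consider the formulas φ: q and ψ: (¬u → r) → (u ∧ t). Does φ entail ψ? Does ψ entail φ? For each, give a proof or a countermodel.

(⟹) This fails. Under q = T, r = T, u = F, t = F, the left side is true but the right side is false.

(⟸) This fails. Under q = F, r = F, u = F, t = F, the left side is false but the right side is true.

Neither direction holds.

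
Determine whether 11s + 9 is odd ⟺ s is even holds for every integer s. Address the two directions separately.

(⇒) Suppose 11s + 9 is odd. Since 11 is odd, 11s and s have the same parity, so 11s + 9 ≡ s + 9 (mod 2). As 9 is odd, 11s + 9 is odd exactly when s is even. Thus s is even.

(⇐) Conversely, suppose s is even; write s = 2j. Then 11s + 9 = 11·(2j) + 9 = 2·11j + 9, which is odd.

Both directions hold; the statement is true.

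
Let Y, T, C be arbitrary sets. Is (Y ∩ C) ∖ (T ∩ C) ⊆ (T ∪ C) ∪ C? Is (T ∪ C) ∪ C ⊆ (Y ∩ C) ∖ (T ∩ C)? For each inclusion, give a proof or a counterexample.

The sets are not equal: only the forward inclusion holds.

(⊇) This inclusion fails. Take Y = ∅, T = {1}, C = ∅; then 1 ∈ (T ∪ C) ∪ C but 1 ∉ (Y ∩ C) ∖ (T ∩ C).

(⊆) Let x ∈ (Y ∩ C) ∖ (T ∩ C). Then x ∈ Y ∩ C and x ∉ T, from which x ∈ (T ∪ C) ∪ C.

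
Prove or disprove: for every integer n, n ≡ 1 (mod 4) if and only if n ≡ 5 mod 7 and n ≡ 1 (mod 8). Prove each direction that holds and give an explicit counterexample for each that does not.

Only the converse holds.

[⇒] This fails: n = 1 gives 1 ≡ 1 (mod 4) but 1 ≡ 1 (mod 7), so the conjunction on the right does not hold.

[⇐] Conversely, if n ≡ 5 (mod 7) and n ≡ 1 (mod 8), then by the Chinese remainder theorem n ≡ 33 (mod 56). Since 33 ≡ 1 (mod 4) and 4 ∣ 56, we get n ≡ 1 (mod 4).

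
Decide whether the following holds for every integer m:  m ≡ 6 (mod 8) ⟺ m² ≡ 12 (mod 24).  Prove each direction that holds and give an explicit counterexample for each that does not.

(⇒) fails and (⇐) fails.

(⟹) This fails: take m = 14. Then 14 ≡ 6 (mod 8), but 14² = 196 ≡ 4 (mod 24), not 12.

(⟸) This fails: take m = 18. Then 18² = 324 ≡ 12 (mod 24), yet 18 ≡ 2 (mod 8), not 6.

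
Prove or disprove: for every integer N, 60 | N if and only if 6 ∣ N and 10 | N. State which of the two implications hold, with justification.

The forward direction holds; the converse fails.

(⇒) If 60 ∣ N, write N = 60q. Since 60 = 10·6, N = 6·(10q), so 6 ∣ N; and since 60 = 6·10, N = 10·(6q), so 10 ∣ N.

(⇐) This fails: take N = 30. Both 6 ∣ 30 and 10 ∣ 30, yet 30 is not a multiple of 60 (since 30 = 0·60 + 30), so 60 ∤ 30.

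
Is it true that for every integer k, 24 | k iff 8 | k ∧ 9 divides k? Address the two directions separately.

[⇒] This fails: take k = 24. Certainly 24 ∣ 24, but 9 ∤ 24.

[⇐] Suppose 8 ∣ k and 9 ∣ k. Any common multiple of 8 and 9 is a multiple of their lcm; here gcd(8, 9) = 1, so lcm(8, 9) = 8·9 = 72, so 72 ∣ k. Since 24 ∣ 72, it follows that 24 ∣ k.

Not equivalent: only (⇐) holds.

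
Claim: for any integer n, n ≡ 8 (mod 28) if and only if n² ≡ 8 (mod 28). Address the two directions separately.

Only the forward direction holds.

(⇒) Suppose n ≡ 8 (mod 28). Write n = 28j + 8. Then (28j + 8)² = 784j² + 448j + 64 = 28(28j² + 16j + 2) + 8, so n² ≡ 8 (mod 28).

(⇐) This fails: take n = 6. Then 6² = 36 ≡ 8 (mod 28), yet 6 ≡ 6 (mod 28), not 8.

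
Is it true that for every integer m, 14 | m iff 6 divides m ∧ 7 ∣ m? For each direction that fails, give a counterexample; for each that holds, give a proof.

Only the reverse direction holds.

[⇐] Suppose 6 ∣ m and 7 ∣ m. Any common multiple of 6 and 7 is a multiple of their lcm; here gcd(6, 7) = 1, so lcm(6, 7) = 6·7 = 42, so 42 ∣ m. Since 14 ∣ 42, it follows that 14 ∣ m.

[⇒] This fails: take m = 14. Certainly 14 ∣ 14, but 6 ∤ 14.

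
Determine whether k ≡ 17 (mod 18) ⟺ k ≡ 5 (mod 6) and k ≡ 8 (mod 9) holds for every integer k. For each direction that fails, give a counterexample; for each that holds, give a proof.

(⟹) Suppose k ≡ 17 (mod 18); write k = 18j + 17. Since 6 ∣ 18, reducing mod 6 gives k ≡ 17 ≡ 5 (mod 6); since 9 ∣ 18, reducing mod 9 gives k ≡ 17 ≡ 8 (mod 9).

(⟸) Conversely, if k ≡ 5 (mod 6) and k ≡ 8 (mod 9), then by the Chinese remainder theorem k ≡ 17 (mod 18). This is exactly k ≡ 17 (mod 18).

Equivalent; both directions hold.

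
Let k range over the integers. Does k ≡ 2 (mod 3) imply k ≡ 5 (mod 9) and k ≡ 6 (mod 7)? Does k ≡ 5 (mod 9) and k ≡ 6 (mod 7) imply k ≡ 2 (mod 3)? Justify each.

Only the converse holds.

(→) This fails: k = 2 gives 2 ≡ 2 (mod 3) but 2 ≡ 2 (mod 9), so the conjunction on the right does not hold.

(←) Conversely, if k ≡ 5 (mod 9) and k ≡ 6 (mod 7), then by the Chinese remainder theorem k ≡ 41 (mod 63). Since 41 ≡ 2 (mod 3) and 3 ∣ 63, we get k ≡ 2 (mod 3).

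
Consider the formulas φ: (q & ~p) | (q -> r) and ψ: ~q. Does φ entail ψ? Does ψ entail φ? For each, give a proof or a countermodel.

Only the reverse direction holds.

Forward direction. This fails. Under p = F, r = F, q = T, the left side is true but the right side is false.

Converse. Assume the antecedent. If p is true, the antecedent forces (p = T, r = F, q = F) or (p = T, r = T, q = F), and (q & ~p) | (q -> r) holds there. If p is false, (q & ~p) | (q -> r) reduces to true regardless of the other variables. Either way (q & ~p) | (q -> r) holds.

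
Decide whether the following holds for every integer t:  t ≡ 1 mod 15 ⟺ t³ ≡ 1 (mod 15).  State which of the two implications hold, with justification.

The biconditional holds.

(⇐) Suppose t³ ≡ 1 (mod 15). The only residue r in {0, …, 14} with r³ ≡ 1 (mod 15) is r = 1, so t ≡ 1 (mod 15).

(⇒) Suppose t ≡ 1 mod 15. Write t = 15j + 1. Then (15j + 1)³ = 3375j³ + 675j² + 45j + 1 = 15(225j³ + 45j² + 3j) + 1, so t³ ≡ 1 (mod 15).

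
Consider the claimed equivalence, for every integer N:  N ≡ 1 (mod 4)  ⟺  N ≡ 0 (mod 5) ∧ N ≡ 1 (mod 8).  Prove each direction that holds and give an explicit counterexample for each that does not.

(→) This fails: N = 1 gives 1 ≡ 1 (mod 4) but 1 ≡ 1 (mod 5), so the conjunction on the right does not hold.

(←) Conversely, if N ≡ 0 (mod 5) and N ≡ 1 (mod 8), then by the Chinese remainder theorem N ≡ 25 (mod 40). Since 25 ≡ 1 (mod 4) and 4 ∣ 40, we get N ≡ 1 (mod 4).

(⇒) fails; (⇐) holds.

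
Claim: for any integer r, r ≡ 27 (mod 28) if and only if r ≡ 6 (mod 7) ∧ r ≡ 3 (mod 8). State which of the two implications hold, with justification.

Forward direction. This fails: r = 55 gives 55 ≡ 27 (mod 28) but 55 ≡ 7 (mod 8), so the conjunction on the right does not hold.

Converse. If r ≡ 6 (mod 7) and r ≡ 3 (mod 8), then by the Chinese remainder theorem r ≡ 27 (mod 56). Since 27 ≡ 27 (mod 28) and 28 ∣ 56, we get r ≡ 27 (mod 28).

Only the converse holds.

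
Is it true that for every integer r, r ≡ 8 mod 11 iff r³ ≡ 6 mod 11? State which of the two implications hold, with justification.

(⇒) Suppose r ≡ 8 mod 11. Write r = 11j + 8. Then (11j + 8)³ = 1331j³ + 2904j² + 2112j + 512 = 11(121j³ + 264j² + 192j + 46) + 6, so r³ ≡ 6 (mod 11).

(⇐) Conversely, suppose r³ ≡ 6 (mod 11). The only residue r in {0, …, 10} with r³ ≡ 6 (mod 11) is r = 8, so r ≡ 8 (mod 11).

Equivalent; both directions hold.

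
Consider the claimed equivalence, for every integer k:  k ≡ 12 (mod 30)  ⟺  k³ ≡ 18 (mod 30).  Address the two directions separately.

Both implications hold.

[⇒] Suppose k ≡ 12 (mod 30). Write k = 30j + 12. Then (30j + 12)³ = 27000j³ + 32400j² + 12960j + 1728 = 30(900j³ + 1080j² + 432j + 57) + 18, so k³ ≡ 18 (mod 30).

[⇐] Conversely, suppose k³ ≡ 18 (mod 30). The only residue r in {0, …, 29} with r³ ≡ 18 (mod 30) is r = 12, so k ≡ 12 (mod 30).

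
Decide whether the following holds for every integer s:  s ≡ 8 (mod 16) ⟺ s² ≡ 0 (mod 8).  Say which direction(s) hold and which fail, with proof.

Only the forward implication holds.

Forward direction. Suppose s ≡ 8 (mod 16). Then s² ≡ 8² = 64 (mod 16), and since 8 ∣ 16, also s² ≡ 0 (mod 8).

Converse. This fails: take s = 0. Then 0² = 0 ≡ 0 (mod 8), yet 0 ≡ 0 (mod 16), not 8.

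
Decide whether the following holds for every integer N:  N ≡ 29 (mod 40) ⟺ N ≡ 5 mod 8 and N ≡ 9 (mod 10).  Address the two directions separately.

(⇒) Suppose N ≡ 29 (mod 40); write N = 40j + 29. Since 8 ∣ 40, reducing mod 8 gives N ≡ 29 ≡ 5 (mod 8); since 10 ∣ 40, reducing mod 10 gives N ≡ 29 ≡ 9 (mod 10).

(⇐) Conversely, if N ≡ 5 (mod 8) and N ≡ 9 (mod 10), then by the Chinese remainder theorem N ≡ 29 (mod 40). This is exactly N ≡ 29 (mod 40).

The biconditional holds.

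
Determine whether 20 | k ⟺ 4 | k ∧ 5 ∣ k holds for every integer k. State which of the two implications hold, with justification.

The biconditional holds.

(⇐) Suppose 4 ∣ k and 5 ∣ k. Any common multiple of 4 and 5 is a multiple of their lcm; here gcd(4, 5) = 1, so lcm(4, 5) = 4·5 = 20, so 20 ∣ k.

(⇒) If 20 ∣ k, write k = 20q. Since 20 = 5·4, k = 4·(5q), so 4 ∣ k; and since 20 = 4·5, k = 5·(4q), so 5 ∣ k.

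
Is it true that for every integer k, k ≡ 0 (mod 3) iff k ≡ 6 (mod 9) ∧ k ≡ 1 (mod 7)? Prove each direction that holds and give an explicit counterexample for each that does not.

The forward direction fails; the converse holds.

(⇐) If k ≡ 6 (mod 9) and k ≡ 1 (mod 7), then by the Chinese remainder theorem k ≡ 15 (mod 63). Since 15 ≡ 0 (mod 3) and 3 ∣ 63, we get k ≡ 0 (mod 3).

(⇒) This fails: k = 0 gives 0 ≡ 0 (mod 3) but 0 ≡ 0 (mod 9), so the conjunction on the right does not hold.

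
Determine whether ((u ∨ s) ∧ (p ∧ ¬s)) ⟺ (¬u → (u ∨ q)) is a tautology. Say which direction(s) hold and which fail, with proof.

The forward direction holds; the converse fails.

[⇒] Assume the antecedent. If u is true, ¬u → (u ∨ q) reduces to true regardless of the other variables. If u is false, the antecedent cannot hold. Either way ¬u → (u ∨ q) holds.

[⇐] This fails. Under u = T, q = F, p = F, s = F, the left side is false but the right side is true.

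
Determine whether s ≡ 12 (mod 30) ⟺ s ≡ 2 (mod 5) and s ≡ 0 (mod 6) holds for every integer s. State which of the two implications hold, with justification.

Equivalent; both directions hold.

Forward direction. Suppose s ≡ 12 (mod 30); write s = 30j + 12. Since 5 ∣ 30, reducing mod 5 gives s ≡ 12 ≡ 2 (mod 5); since 6 ∣ 30, reducing mod 6 gives s ≡ 12 ≡ 0 (mod 6).

Converse. If s ≡ 2 (mod 5) and s ≡ 0 (mod 6), then by the Chinese remainder theorem s ≡ 12 (mod 30). This is exactly s ≡ 12 (mod 30).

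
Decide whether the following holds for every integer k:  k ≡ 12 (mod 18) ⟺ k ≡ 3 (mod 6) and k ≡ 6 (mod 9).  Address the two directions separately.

Neither implication holds.

(⇒) This fails: k = 12 gives 12 ≡ 12 (mod 18) but 12 ≡ 0 (mod 6), so the conjunction on the right does not hold.

(⇐) This fails: k = 15 satisfies both congruences on the right (15 ≡ 3 mod 6 and 15 ≡ 6 mod 9) yet 15 ≡ 15 (mod 18), not 12.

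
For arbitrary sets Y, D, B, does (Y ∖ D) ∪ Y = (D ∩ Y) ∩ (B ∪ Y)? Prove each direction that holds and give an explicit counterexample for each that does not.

(⟹) This inclusion fails. Take Y = {1}, D = ∅, B = ∅; then 1 ∈ (Y ∖ D) ∪ Y but 1 ∉ (D ∩ Y) ∩ (B ∪ Y).

(⟸) Let x ∈ (D ∩ Y) ∩ (B ∪ Y). Then either x ∈ Y ∩ D and x ∉ B; or x ∈ Y ∩ D ∩ B. In each case x ∈ (Y ∖ D) ∪ Y, so (D ∩ Y) ∩ (B ∪ Y) ⊆ (Y ∖ D) ∪ Y.

Only the reverse inclusion holds.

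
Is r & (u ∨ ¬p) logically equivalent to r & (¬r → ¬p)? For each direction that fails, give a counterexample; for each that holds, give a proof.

(⇒) Assume the antecedent. If p is true, the antecedent forces (p = T, r = T, u = T), and r & (¬r → ¬p) holds there. If p is false, the antecedent forces (p = F, r = T, u = F) or (p = F, r = T, u = T), and r & (¬r → ¬p) holds there. Either way r & (¬r → ¬p) holds.

(⇐) This fails. Under p = T, r = T, u = F, the left side is false but the right side is true.

The forward direction holds; the converse fails.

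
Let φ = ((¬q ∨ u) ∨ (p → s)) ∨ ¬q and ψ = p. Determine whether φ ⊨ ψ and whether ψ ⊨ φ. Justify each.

Neither direction holds.

Forward direction. This fails. Under p = F, u = F, s = F, q = F, the left side is true but the right side is false.

Converse. This fails. Under p = T, u = F, s = F, q = T, the left side is false but the right side is true.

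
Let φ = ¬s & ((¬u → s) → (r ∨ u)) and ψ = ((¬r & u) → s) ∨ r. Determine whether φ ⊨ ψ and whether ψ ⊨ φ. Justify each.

(⇒) This fails. Under r = F, s = F, u = T, the left side is true but the right side is false.

(⇐) This fails. Under r = F, s = T, u = F, the left side is false but the right side is true.

Neither direction holds.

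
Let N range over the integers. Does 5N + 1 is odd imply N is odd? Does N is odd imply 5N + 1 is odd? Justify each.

(⟹) This fails: N = 4 gives 5N + 1 = 21, which is odd, but 4 is even, not odd.

(⟸) This also fails: N = 7 is odd, but 5N + 1 = 36 is even, not odd.

Both directions fail.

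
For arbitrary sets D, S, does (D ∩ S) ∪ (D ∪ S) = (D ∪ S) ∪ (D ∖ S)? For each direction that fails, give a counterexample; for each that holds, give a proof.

The two sets are equal.

(⊆) Let x ∈ (D ∩ S) ∪ (D ∪ S). Then either x ∈ D and x ∉ S; or x ∈ S and x ∉ D; or x ∈ D ∩ S. In each case x ∈ (D ∪ S) ∪ (D ∖ S), so (D ∩ S) ∪ (D ∪ S) ⊆ (D ∪ S) ∪ (D ∖ S).

(⊇) Let x ∈ (D ∪ S) ∪ (D ∖ S). Then either x ∈ D and x ∉ S; or x ∈ S and x ∉ D; or x ∈ D ∩ S. In each case x ∈ (D ∩ S) ∪ (D ∪ S), so (D ∪ S) ∪ (D ∖ S) ⊆ (D ∩ S) ∪ (D ∪ S).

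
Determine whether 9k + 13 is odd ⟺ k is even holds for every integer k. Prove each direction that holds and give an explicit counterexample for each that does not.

Forward direction. Suppose 9k + 13 is odd. Since 9 is odd, 9k and k have the same parity, so 9k + 13 ≡ k + 13 (mod 2). As 13 is odd, 9k + 13 is odd exactly when k is even. Thus k is even.

Converse. Suppose k is even; write k = 2j. Then 9k + 13 = 9·(2j) + 13 = 2·9j + 13, which is odd.

Both directions hold.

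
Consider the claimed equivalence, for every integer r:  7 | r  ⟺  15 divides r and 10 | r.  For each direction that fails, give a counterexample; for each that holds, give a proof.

(⟹) This fails: take r = 7. Certainly 7 ∣ 7, but 15 ∤ 7.

(⟸) This fails: take r = 30. Both 15 ∣ 30 and 10 ∣ 30, yet 30 is not a multiple of 7 (since 30 = 4·7 + 2), so 7 ∤ 30.

Neither direction holds.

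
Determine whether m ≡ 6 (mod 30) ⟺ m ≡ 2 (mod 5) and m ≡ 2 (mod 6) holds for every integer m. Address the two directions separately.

Both directions fail.

(⇒) This fails: m = 6 gives 6 ≡ 6 (mod 30) but 6 ≡ 1 (mod 5), so the conjunction on the right does not hold.

(⇐) This fails: m = 2 satisfies both congruences on the right (2 ≡ 2 mod 5 and 2 ≡ 2 mod 6) yet 2 ≡ 2 (mod 30), not 6.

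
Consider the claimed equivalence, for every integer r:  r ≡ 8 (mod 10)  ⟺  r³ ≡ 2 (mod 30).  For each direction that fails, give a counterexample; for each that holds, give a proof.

Only the converse holds.

[⇒] This fails: take r = 18. Then 18 ≡ 8 (mod 10), but 18³ = 5832 ≡ 12 (mod 30), not 2.

[⇐] Conversely, the residues r modulo 30 with r³ ≡ 2 (mod 30) are exactly {8}, and each is ≡ 8 (mod 10).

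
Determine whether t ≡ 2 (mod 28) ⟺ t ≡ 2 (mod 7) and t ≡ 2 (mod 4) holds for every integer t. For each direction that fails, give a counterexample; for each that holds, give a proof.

(⇒) Suppose t ≡ 2 (mod 28); write t = 28j + 2. Since 7 ∣ 28, reducing mod 7 gives t ≡ 2 (mod 7); since 4 ∣ 28, reducing mod 4 gives t ≡ 2 (mod 4).

(⇐) Conversely, if t ≡ 2 (mod 7) and t ≡ 2 (mod 4), then by the Chinese remainder theorem t ≡ 2 (mod 28). This is exactly t ≡ 2 (mod 28).

Equivalent; both directions hold.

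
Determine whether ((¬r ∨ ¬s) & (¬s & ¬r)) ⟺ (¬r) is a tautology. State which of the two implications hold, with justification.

Only the forward direction holds.

[⇒] Assume the antecedent. If s is true, the antecedent cannot hold. If s is false, the antecedent forces (s = F, r = F), and ¬r holds there. Either way ¬r holds.

[⇐] This fails. Under s = T, r = F, the left side is false but the right side is true.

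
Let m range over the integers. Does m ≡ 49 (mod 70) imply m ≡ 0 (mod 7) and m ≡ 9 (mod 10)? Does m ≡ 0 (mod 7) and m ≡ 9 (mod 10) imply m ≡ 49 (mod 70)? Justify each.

[⇒] Suppose m ≡ 49 (mod 70); write m = 70j + 49. Since 7 ∣ 70, reducing mod 7 gives m ≡ 49 ≡ 0 (mod 7); since 10 ∣ 70, reducing mod 10 gives m ≡ 49 ≡ 9 (mod 10).

[⇐] Conversely, if m ≡ 0 (mod 7) and m ≡ 9 (mod 10), then by the Chinese remainder theorem m ≡ 49 (mod 70). This is exactly m ≡ 49 (mod 70).

Both directions hold; the statement is true.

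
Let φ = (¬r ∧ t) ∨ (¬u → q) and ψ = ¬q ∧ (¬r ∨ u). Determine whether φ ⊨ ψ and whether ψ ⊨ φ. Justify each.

(⇒) This fails. Under r = F, q = T, t = F, u = F, the left side is true but the right side is false.

(⇐) This fails. Under r = F, q = F, t = F, u = F, the left side is false but the right side is true.

Neither implication holds.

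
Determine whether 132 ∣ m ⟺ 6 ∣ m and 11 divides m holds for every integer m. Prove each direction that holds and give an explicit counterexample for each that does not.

Forward direction. If 132 ∣ m, write m = 132q. Since 132 = 22·6, m = 6·(22q), so 6 ∣ m; and since 132 = 12·11, m = 11·(12q), so 11 ∣ m.

Converse. This fails: take m = 66. Both 6 ∣ 66 and 11 ∣ 66, yet 66 is not a multiple of 132 (since 66 = 0·132 + 66), so 132 ∤ 66.

The forward direction holds; the converse fails.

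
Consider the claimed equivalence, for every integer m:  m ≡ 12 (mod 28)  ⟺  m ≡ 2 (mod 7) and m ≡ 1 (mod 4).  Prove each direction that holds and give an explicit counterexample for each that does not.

(⇒) fails and (⇐) fails.

(→) This fails: m = 12 gives 12 ≡ 12 (mod 28) but 12 ≡ 5 (mod 7), so the conjunction on the right does not hold.

(←) This fails: m = 9 satisfies both congruences on the right (9 ≡ 2 mod 7 and 9 ≡ 1 mod 4) yet 9 ≡ 9 (mod 28), not 12.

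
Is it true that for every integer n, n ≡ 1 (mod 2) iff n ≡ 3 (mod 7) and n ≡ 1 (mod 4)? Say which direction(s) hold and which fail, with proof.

The forward direction fails; the converse holds.

[⇒] This fails: n = 1 gives 1 ≡ 1 (mod 2) but 1 ≡ 1 (mod 7), so the conjunction on the right does not hold.

[⇐] Conversely, if n ≡ 3 (mod 7) and n ≡ 1 (mod 4), then by the Chinese remainder theorem n ≡ 17 (mod 28). Since 17 ≡ 1 (mod 2) and 2 ∣ 28, we get n ≡ 1 (mod 2).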